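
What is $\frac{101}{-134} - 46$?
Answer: $- \frac{6265}{134} \approx -46.754$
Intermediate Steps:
$\frac{101}{-134} - 46 = 101 \left(- \frac{1}{134}\right) - 46 = - \frac{101}{134} - 46 = - \frac{6265}{134}$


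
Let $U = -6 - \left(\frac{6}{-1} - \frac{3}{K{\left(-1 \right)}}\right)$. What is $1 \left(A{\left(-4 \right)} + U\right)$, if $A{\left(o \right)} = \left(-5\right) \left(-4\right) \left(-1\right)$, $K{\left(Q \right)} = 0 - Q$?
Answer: $-17$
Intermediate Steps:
$K{\left(Q \right)} = - Q$
$A{\left(o \right)} = -20$ ($A{\left(o \right)} = 20 \left(-1\right) = -20$)
$U = 3$ ($U = -6 - \left(\frac{6}{-1} - \frac{3}{\left(-1\right) \left(-1\right)}\right) = -6 - \left(6 \left(-1\right) - \frac{3}{1}\right) = -6 - \left(-6 - 3\right) = -6 - -9 = -6 + 9 = 3$)
$1 \left(A{\left(-4 \right)} + U\right) = 1 \left(-20 + 3\right) = 1 \left(-17\right) = -17$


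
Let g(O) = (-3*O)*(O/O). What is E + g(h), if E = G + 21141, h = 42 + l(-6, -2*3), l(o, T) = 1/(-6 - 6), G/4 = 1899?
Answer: 114445/4 ≈ 28611.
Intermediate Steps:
G = 7596 (G = 4*1899 = 7596)
l(o, T) = -1/12 (l(o, T) = 1/(-12) = -1/12)
h = 503/12 (h = 42 - 1/12 = 503/12 ≈ 41.917)
E = 28737 (E = 7596 + 21141 = 28737)
g(O) = -3*O (g(O) = -3*O*1 = -3*O)
E + g(h) = 28737 - 3*503/12 = 28737 - 503/4 = 114445/4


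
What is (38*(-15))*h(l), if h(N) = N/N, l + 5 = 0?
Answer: -570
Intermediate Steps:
l = -5 (l = -5 + 0 = -5)
h(N) = 1
(38*(-15))*h(l) = (38*(-15))*1 = -570*1 = -570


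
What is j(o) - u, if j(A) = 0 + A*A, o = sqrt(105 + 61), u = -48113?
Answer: 48279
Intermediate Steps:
o = sqrt(166) ≈ 12.884
j(A) = A**2 (j(A) = 0 + A**2 = A**2)
j(o) - u = (sqrt(166))**2 - 1*(-48113) = 166 + 48113 = 48279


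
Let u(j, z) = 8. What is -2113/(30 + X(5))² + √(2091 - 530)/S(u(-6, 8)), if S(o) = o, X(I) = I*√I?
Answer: -86633/24025 + √1561/8 + 25356*√5/24025 ≈ 3.6927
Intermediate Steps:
X(I) = I^(3/2)
-2113/(30 + X(5))² + √(2091 - 530)/S(u(-6, 8)) = -2113/(30 + 5^(3/2))² + √(2091 - 530)/8 = -2113/(30 + 5*√5)² + √1561*(⅛) = -2113/(30 + 5*√5)² + √1561/8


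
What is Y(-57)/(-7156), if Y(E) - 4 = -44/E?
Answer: -68/101973 ≈ -0.00066684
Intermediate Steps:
Y(E) = 4 - 44/E
Y(-57)/(-7156) = (4 - 44/(-57))/(-7156) = (4 - 44*(-1/57))*(-1/7156) = (4 + 44/57)*(-1/7156) = (272/57)*(-1/7156) = -68/101973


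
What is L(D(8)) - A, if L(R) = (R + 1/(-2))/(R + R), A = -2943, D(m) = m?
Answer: 94191/32 ≈ 2943.5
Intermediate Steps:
L(R) = (-1/2 + R)/(2*R) (L(R) = (R - 1/2)/((2*R)) = (-1/2 + R)*(1/(2*R)) = (-1/2 + R)/(2*R))
L(D(8)) - A = (1/4)*(-1 + 2*8)/8 - 1*(-2943) = (1/4)*(1/8)*(-1 + 16) + 2943 = (1/4)*(1/8)*15 + 2943 = 15/32 + 2943 = 94191/32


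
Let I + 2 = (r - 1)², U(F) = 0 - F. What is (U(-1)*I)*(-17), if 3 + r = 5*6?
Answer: -11458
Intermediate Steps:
U(F) = -F
r = 27 (r = -3 + 5*6 = -3 + 30 = 27)
I = 674 (I = -2 + (27 - 1)² = -2 + 26² = -2 + 676 = 674)
(U(-1)*I)*(-17) = (-1*(-1)*674)*(-17) = (1*674)*(-17) = 674*(-17) = -11458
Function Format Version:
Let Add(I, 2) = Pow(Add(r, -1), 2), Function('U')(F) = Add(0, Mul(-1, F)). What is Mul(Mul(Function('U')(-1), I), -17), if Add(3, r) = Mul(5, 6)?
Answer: -11458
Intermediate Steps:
Function('U')(F) = Mul(-1, F)
r = 27 (r = Add(-3, Mul(5, 6)) = Add(-3, 30) = 27)
I = 674 (I = Add(-2, Pow(Add(27, -1), 2)) = Add(-2, Pow(26, 2)) = Add(-2, 676) = 674)
Mul(Mul(Function('U')(-1), I), -17) = Mul(Mul(Mul(-1, -1), 674), -17) = Mul(Mul(1, 674), -17) = Mul(674, -17) = -11458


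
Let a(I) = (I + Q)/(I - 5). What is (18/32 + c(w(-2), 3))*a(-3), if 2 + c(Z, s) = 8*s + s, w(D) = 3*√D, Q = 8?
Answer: -2045/128 ≈ -15.977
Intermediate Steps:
c(Z, s) = -2 + 9*s (c(Z, s) = -2 + (8*s + s) = -2 + 9*s)
a(I) = (8 + I)/(-5 + I) (a(I) = (I + 8)/(I - 5) = (8 + I)/(-5 + I))
(18/32 + c(w(-2), 3))*a(-3) = (18/32 + (-2 + 9*3))*((8 - 3)/(-5 - 3)) = (18*(1/32) + (-2 + 27))*(5/(-8)) = (9/16 + 25)*(-⅛*5) = (409/16)*(-5/8) = -2045/128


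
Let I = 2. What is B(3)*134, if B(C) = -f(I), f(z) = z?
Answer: -268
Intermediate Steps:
B(C) = -2 (B(C) = -1*2 = -2)
B(3)*134 = -2*134 = -268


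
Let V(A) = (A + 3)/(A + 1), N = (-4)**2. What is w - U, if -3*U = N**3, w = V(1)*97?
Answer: 4678/3 ≈ 1559.3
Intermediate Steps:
N = 16
V(A) = (3 + A)/(1 + A)
w = 194 (w = ((3 + 1)/(1 + 1))*97 = (4/2)*97 = ((1/2)*4)*97 = 2*97 = 194)
U = -4096/3 (U = -1/3*16**3 = -1/3*4096 = -4096/3 ≈ -1365.3)
w - U = 194 - 1*(-4096/3) = 194 + 4096/3 = 4678/3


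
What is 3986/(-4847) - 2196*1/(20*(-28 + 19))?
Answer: 275737/24235 ≈ 11.378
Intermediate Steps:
3986/(-4847) - 2196*1/(20*(-28 + 19)) = 3986*(-1/4847) - 2196/(20*(-9)) = -3986/4847 - 2196/(-180) = -3986/4847 - 2196*(-1/180) = -3986/4847 + 61/5 = 275737/24235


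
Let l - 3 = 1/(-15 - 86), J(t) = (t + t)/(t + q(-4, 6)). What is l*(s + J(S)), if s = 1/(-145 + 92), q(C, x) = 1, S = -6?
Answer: 190562/26765 ≈ 7.1198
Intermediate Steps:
J(t) = 2*t/(1 + t) (J(t) = (t + t)/(t + 1) = (2*t)/(1 + t) = 2*t/(1 + t))
s = -1/53 (s = 1/(-53) = -1/53 ≈ -0.018868)
l = 302/101 (l = 3 + 1/(-15 - 86) = 3 + 1/(-101) = 3 - 1/101 = 302/101 ≈ 2.9901)
l*(s + J(S)) = 302*(-1/53 + 2*(-6)/(1 - 6))/101 = 302*(-1/53 + 2*(-6)/(-5))/101 = 302*(-1/53 + 2*(-6)*(-1/5))/101 = 302*(-1/53 + 12/5)/101 = (302/101)*(631/265) = 190562/26765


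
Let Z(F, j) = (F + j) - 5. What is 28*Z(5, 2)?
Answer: 56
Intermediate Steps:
Z(F, j) = -5 + F + j
28*Z(5, 2) = 28*(-5 + 5 + 2) = 28*2 = 56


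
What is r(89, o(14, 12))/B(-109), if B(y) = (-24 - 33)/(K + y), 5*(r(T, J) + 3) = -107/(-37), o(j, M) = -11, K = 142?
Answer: 4928/3515 ≈ 1.4020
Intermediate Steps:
r(T, J) = -448/185 (r(T, J) = -3 + (-107/(-37))/5 = -3 + (-107*(-1/37))/5 = -3 + (⅕)*(107/37) = -3 + 107/185 = -448/185)
B(y) = -57/(142 + y) (B(y) = (-24 - 33)/(142 + y) = -57/(142 + y))
r(89, o(14, 12))/B(-109) = -448/(185*((-57/(142 - 109)))) = -448/(185*((-57/33))) = -448/(185*((-57*1/33))) = -448/(185*(-19/11)) = -448/185*(-11/19) = 4928/3515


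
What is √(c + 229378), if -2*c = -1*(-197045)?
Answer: 27*√718/2 ≈ 361.74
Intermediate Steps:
c = -197045/2 (c = -(-1)*(-197045)/2 = -½*197045 = -197045/2 ≈ -98523.)
√(c + 229378) = √(-197045/2 + 229378) = √(261711/2) = 27*√718/2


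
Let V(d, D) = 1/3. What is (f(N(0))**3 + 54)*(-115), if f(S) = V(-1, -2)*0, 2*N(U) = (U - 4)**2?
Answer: -6210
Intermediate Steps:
N(U) = (-4 + U)**2/2 (N(U) = (U - 4)**2/2 = (-4 + U)**2/2)
V(d, D) = 1/3
f(S) = 0 (f(S) = (1/3)*0 = 0)
(f(N(0))**3 + 54)*(-115) = (0**3 + 54)*(-115) = (0 + 54)*(-115) = 54*(-115) = -6210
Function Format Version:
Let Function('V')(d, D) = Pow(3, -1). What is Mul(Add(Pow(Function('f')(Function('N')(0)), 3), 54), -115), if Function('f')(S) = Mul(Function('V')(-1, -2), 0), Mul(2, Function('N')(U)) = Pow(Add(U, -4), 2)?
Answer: -6210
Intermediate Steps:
Function('N')(U) = Mul(Rational(1, 2), Pow(Add(-4, U), 2)) (Function('N')(U) = Mul(Rational(1, 2), Pow(Add(U, -4), 2)) = Mul(Rational(1, 2), Pow(Add(-4, U), 2)))
Function('V')(d, D) = Rational(1, 3)
Function('f')(S) = 0 (Function('f')(S) = Mul(Rational(1, 3), 0) = 0)
Mul(Add(Pow(Function('f')(Function('N')(0)), 3), 54), -115) = Mul(Add(Pow(0, 3), 54), -115) = Mul(Add(0, 54), -115) = Mul(54, -115) = -6210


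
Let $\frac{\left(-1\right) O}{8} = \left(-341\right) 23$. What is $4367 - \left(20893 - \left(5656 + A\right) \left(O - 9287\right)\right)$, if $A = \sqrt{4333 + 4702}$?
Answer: $302336266 + 53457 \sqrt{9035} \approx 3.0742 \cdot 10^{8}$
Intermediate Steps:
$O = 62744$ ($O = - 8 \left(\left(-341\right) 23\right) = \left(-8\right) \left(-7843\right) = 62744$)
$A = \sqrt{9035} \approx 95.053$
$4367 - \left(20893 - \left(5656 + A\right) \left(O - 9287\right)\right) = 4367 - \left(20893 - \left(5656 + \sqrt{9035}\right) \left(62744 - 9287\right)\right) = 4367 - \left(20893 - \left(5656 + \sqrt{9035}\right) 53457\right) = 4367 - \left(20893 - \left(302352792 + 53457 \sqrt{9035}\right)\right) = 4367 - \left(-302331899 - 53457 \sqrt{9035}\right) = 4367 + \left(302331899 + 53457 \sqrt{9035}\right) = 302336266 + 53457 \sqrt{9035}$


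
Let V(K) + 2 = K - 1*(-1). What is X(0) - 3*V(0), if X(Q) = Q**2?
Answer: 3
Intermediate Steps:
V(K) = -1 + K (V(K) = -2 + (K - 1*(-1)) = -2 + (K + 1) = -2 + (1 + K) = -1 + K)
X(0) - 3*V(0) = 0**2 - 3*(-1 + 0) = 0 - 3*(-1) = 0 + 3 = 3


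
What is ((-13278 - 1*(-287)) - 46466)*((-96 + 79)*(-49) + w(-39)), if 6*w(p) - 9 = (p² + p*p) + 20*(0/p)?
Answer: -159523131/2 ≈ -7.9762e+7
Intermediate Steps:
w(p) = 3/2 + p²/3 (w(p) = 3/2 + ((p² + p*p) + 20*(0/p))/6 = 3/2 + ((p² + p²) + 20*0)/6 = 3/2 + (2*p² + 0)/6 = 3/2 + (2*p²)/6 = 3/2 + p²/3)
((-13278 - 1*(-287)) - 46466)*((-96 + 79)*(-49) + w(-39)) = ((-13278 - 1*(-287)) - 46466)*((-96 + 79)*(-49) + (3/2 + (⅓)*(-39)²)) = ((-13278 + 287) - 46466)*(-17*(-49) + (3/2 + (⅓)*1521)) = (-12991 - 46466)*(833 + (3/2 + 507)) = -59457*(833 + 1017/2) = -59457*2683/2 = -159523131/2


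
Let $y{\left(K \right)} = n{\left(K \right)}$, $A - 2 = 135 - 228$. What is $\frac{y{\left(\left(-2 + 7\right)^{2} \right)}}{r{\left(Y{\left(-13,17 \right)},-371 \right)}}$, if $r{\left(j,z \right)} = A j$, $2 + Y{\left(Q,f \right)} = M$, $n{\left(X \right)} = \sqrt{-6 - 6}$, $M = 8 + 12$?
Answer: $- \frac{i \sqrt{3}}{819} \approx - 0.0021148 i$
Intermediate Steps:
$M = 20$
$A = -91$ ($A = 2 + \left(135 - 228\right) = 2 - 93 = -91$)
$n{\left(X \right)} = 2 i \sqrt{3}$ ($n{\left(X \right)} = \sqrt{-12} = 2 i \sqrt{3}$)
$y{\left(K \right)} = 2 i \sqrt{3}$
$Y{\left(Q,f \right)} = 18$ ($Y{\left(Q,f \right)} = -2 + 20 = 18$)
$r{\left(j,z \right)} = - 91 j$
$\frac{y{\left(\left(-2 + 7\right)^{2} \right)}}{r{\left(Y{\left(-13,17 \right)},-371 \right)}} = \frac{2 i \sqrt{3}}{\left(-91\right) 18} = \frac{2 i \sqrt{3}}{-1638} = 2 i \sqrt{3} \left(- \frac{1}{1638}\right) = - \frac{i \sqrt{3}}{819}$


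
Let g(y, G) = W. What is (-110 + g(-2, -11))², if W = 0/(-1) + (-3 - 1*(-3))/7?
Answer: 12100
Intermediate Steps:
W = 0 (W = 0*(-1) + (-3 + 3)*(⅐) = 0 + 0*(⅐) = 0 + 0 = 0)
g(y, G) = 0
(-110 + g(-2, -11))² = (-110 + 0)² = (-110)² = 12100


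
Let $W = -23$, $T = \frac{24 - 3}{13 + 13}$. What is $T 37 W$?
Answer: $- \frac{17871}{26} \approx -687.35$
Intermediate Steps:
$T = \frac{21}{26} \approx 0.80769$
$T 37 W = \frac{21}{26} \cdot 37 \left(-23\right) = \frac{777}{26} \left(-23\right) = - \frac{17871}{26}$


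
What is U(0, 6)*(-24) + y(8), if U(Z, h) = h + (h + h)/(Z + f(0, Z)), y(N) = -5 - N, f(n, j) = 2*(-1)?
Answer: -13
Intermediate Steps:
f(n, j) = -2
U(Z, h) = h + 2*h/(-2 + Z) (U(Z, h) = h + (h + h)/(Z - 2) = h + (2*h)/(-2 + Z) = h + 2*h/(-2 + Z))
U(0, 6)*(-24) + y(8) = (0*6/(-2 + 0))*(-24) + (-5 - 1*8) = (0*6/(-2))*(-24) + (-5 - 8) = (0*6*(-½))*(-24) - 13 = 0*(-24) - 13 = 0 - 13 = -13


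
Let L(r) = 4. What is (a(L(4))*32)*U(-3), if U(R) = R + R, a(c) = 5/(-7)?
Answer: 960/7 ≈ 137.14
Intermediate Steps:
a(c) = -5/7 (a(c) = 5*(-⅐) = -5/7)
U(R) = 2*R
(a(L(4))*32)*U(-3) = (-5/7*32)*(2*(-3)) = -160/7*(-6) = 960/7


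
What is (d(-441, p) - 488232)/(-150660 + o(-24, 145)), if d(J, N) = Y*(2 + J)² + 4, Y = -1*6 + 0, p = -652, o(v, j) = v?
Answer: 822277/75342 ≈ 10.914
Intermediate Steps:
Y = -6 (Y = -6 + 0 = -6)
d(J, N) = 4 - 6*(2 + J)² (d(J, N) = -6*(2 + J)² + 4 = 4 - 6*(2 + J)²)
(d(-441, p) - 488232)/(-150660 + o(-24, 145)) = ((4 - 6*(2 - 441)²) - 488232)/(-150660 - 24) = ((4 - 6*(-439)²) - 488232)/(-150684) = ((4 - 6*192721) - 488232)*(-1/150684) = ((4 - 1156326) - 488232)*(-1/150684) = (-1156322 - 488232)*(-1/150684) = -1644554*(-1/150684) = 822277/75342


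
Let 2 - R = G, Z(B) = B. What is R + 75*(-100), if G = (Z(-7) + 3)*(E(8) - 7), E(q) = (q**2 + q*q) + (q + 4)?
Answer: -6966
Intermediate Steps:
E(q) = 4 + q + 2*q**2 (E(q) = (q**2 + q**2) + (4 + q) = 2*q**2 + (4 + q) = 4 + q + 2*q**2)
G = -532 (G = (-7 + 3)*((4 + 8 + 2*8**2) - 7) = -4*((4 + 8 + 2*64) - 7) = -4*((4 + 8 + 128) - 7) = -4*(140 - 7) = -4*133 = -532)
R = 534 (R = 2 - 1*(-532) = 2 + 532 = 534)
R + 75*(-100) = 534 + 75*(-100) = 534 - 7500 = -6966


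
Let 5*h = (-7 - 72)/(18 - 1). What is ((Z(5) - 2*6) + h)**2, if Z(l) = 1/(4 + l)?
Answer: 96157636/585225 ≈ 164.31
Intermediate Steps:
h = -79/85 (h = ((-7 - 72)/(18 - 1))/5 = (-79/17)/5 = (-79*1/17)/5 = (1/5)*(-79/17) = -79/85 ≈ -0.92941)
((Z(5) - 2*6) + h)**2 = ((1/(4 + 5) - 2*6) - 79/85)**2 = ((1/9 - 12) - 79/85)**2 = (-107/9 - 79/85)**2 = (-9806/765)**2 = 96157636/585225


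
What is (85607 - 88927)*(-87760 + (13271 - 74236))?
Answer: 493767000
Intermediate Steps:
(85607 - 88927)*(-87760 + (13271 - 74236)) = -3320*(-87760 - 60965) = -3320*(-148725) = 493767000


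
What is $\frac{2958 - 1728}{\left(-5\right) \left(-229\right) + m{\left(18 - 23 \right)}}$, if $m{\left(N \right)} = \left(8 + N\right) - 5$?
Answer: $\frac{410}{381} \approx 1.0761$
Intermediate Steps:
$m{\left(N \right)} = 3 + N$
$\frac{2958 - 1728}{\left(-5\right) \left(-229\right) + m{\left(18 - 23 \right)}} = \frac{2958 - 1728}{\left(-5\right) \left(-229\right) + \left(3 + \left(18 - 23\right)\right)} = \frac{1230}{1145 + \left(3 - 5\right)} = \frac{1230}{1145 - 2} = \frac{1230}{1143} = 1230 \cdot \frac{1}{1143} = \frac{410}{381}$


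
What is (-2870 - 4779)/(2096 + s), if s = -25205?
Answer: 7649/23109 ≈ 0.33100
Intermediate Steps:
(-2870 - 4779)/(2096 + s) = (-2870 - 4779)/(2096 - 25205) = -7649/(-23109) = -7649*(-1/23109) = 7649/23109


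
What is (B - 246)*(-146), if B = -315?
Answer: 81906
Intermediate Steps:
(B - 246)*(-146) = (-315 - 246)*(-146) = -561*(-146) = 81906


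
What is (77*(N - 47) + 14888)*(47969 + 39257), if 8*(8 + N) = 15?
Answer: 3767247327/4 ≈ 9.4181e+8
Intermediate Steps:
N = -49/8 (N = -8 + (1/8)*15 = -8 + 15/8 = -49/8 ≈ -6.1250)
(77*(N - 47) + 14888)*(47969 + 39257) = (77*(-49/8 - 47) + 14888)*(47969 + 39257) = (77*(-425/8) + 14888)*87226 = (-32725/8 + 14888)*87226 = (86379/8)*87226 = 3767247327/4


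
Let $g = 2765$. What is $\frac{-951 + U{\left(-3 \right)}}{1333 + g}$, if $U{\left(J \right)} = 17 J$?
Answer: $- \frac{167}{683} \approx -0.24451$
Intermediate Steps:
$\frac{-951 + U{\left(-3 \right)}}{1333 + g} = \frac{-951 + 17 \left(-3\right)}{1333 + 2765} = \frac{-951 - 51}{4098} = \left(-1002\right) \frac{1}{4098} = - \frac{167}{683}$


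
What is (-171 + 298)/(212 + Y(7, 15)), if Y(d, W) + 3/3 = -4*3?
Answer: 127/199 ≈ 0.63819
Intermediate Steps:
Y(d, W) = -13 (Y(d, W) = -1 - 4*3 = -1 - 12 = -13)
(-171 + 298)/(212 + Y(7, 15)) = (-171 + 298)/(212 - 13) = 127/199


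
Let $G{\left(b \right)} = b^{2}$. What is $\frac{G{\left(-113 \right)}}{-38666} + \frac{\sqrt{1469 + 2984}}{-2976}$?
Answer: $- \frac{12769}{38666} - \frac{\sqrt{4453}}{2976} \approx -0.35266$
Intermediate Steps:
$\frac{G{\left(-113 \right)}}{-38666} + \frac{\sqrt{1469 + 2984}}{-2976} = \frac{\left(-113\right)^{2}}{-38666} + \frac{\sqrt{1469 + 2984}}{-2976} = 12769 \left(- \frac{1}{38666}\right) + \sqrt{4453} \left(- \frac{1}{2976}\right) = - \frac{12769}{38666} - \frac{\sqrt{4453}}{2976}$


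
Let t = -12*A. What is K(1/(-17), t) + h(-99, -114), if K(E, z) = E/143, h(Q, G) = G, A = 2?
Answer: -277135/2431 ≈ -114.00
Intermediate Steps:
t = -24 (t = -12*2 = -24)
K(E, z) = E/143 (K(E, z) = E*(1/143) = E/143)
K(1/(-17), t) + h(-99, -114) = (1/143)/(-17) - 114 = (1/143)*(-1/17) - 114 = -1/2431 - 114 = -277135/2431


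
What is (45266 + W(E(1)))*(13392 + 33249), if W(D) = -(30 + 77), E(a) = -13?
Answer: 2106260919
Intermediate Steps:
W(D) = -107 (W(D) = -1*107 = -107)
(45266 + W(E(1)))*(13392 + 33249) = (45266 - 107)*(13392 + 33249) = 45159*46641 = 2106260919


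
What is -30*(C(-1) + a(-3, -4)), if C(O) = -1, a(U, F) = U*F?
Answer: -330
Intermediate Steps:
a(U, F) = F*U
-30*(C(-1) + a(-3, -4)) = -30*(-1 - 4*(-3)) = -30*(-1 + 12) = -30*11 = -330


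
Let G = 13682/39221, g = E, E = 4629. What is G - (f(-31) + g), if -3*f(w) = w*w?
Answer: -506929600/117663 ≈ -4308.3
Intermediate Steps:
f(w) = -w²/3 (f(w) = -w*w/3 = -w²/3)
g = 4629
G = 13682/39221 (G = 13682*(1/39221) = 13682/39221 ≈ 0.34884)
G - (f(-31) + g) = 13682/39221 - (-⅓*(-31)² + 4629) = 13682/39221 - (-⅓*961 + 4629) = 13682/39221 - (-961/3 + 4629) = 13682/39221 - 1*12926/3 = 13682/39221 - 12926/3 = -506929600/117663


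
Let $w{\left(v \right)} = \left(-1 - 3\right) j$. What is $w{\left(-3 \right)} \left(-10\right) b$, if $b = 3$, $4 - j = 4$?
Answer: $0$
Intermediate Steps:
$j = 0$ ($j = 4 - 4 = 0$)
$w{\left(v \right)} = 0$ ($w{\left(v \right)} = \left(-1 - 3\right) 0 = \left(-4\right) 0 = 0$)
$w{\left(-3 \right)} \left(-10\right) b = 0 \left(-10\right) 3 = 0 \cdot 3 = 0$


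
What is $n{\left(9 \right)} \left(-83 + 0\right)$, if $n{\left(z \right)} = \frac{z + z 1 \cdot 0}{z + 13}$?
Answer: $- \frac{747}{22} \approx -33.955$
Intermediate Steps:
$n{\left(z \right)} = \frac{z}{13 + z}$ ($n{\left(z \right)} = \frac{z + z 0}{13 + z} = \frac{z + 0}{13 + z} = \frac{z}{13 + z}$)
$n{\left(9 \right)} \left(-83 + 0\right) = \frac{9}{13 + 9} \left(-83 + 0\right) = \frac{9}{22} \left(-83\right) = - \frac{747}{22}$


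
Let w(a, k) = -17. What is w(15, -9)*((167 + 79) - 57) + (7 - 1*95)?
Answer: -3301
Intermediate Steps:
w(15, -9)*((167 + 79) - 57) + (7 - 1*95) = -17*((167 + 79) - 57) + (7 - 1*95) = -17*(246 - 57) + (7 - 95) = -17*189 - 88 = -3213 - 88 = -3301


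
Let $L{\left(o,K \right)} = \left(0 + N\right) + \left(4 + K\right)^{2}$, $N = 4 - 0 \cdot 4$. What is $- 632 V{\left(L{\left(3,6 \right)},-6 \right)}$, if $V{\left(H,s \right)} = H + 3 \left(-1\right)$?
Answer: $-63832$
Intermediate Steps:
$N = 4$ ($N = 4 - 0 = 4 + 0 = 4$)
$L{\left(o,K \right)} = 4 + \left(4 + K\right)^{2}$ ($L{\left(o,K \right)} = \left(0 + 4\right) + \left(4 + K\right)^{2} = 4 + \left(4 + K\right)^{2}$)
$V{\left(H,s \right)} = -3 + H$ ($V{\left(H,s \right)} = H - 3 = -3 + H$)
$- 632 V{\left(L{\left(3,6 \right)},-6 \right)} = - 632 \left(-3 + \left(4 + \left(4 + 6\right)^{2}\right)\right) = - 632 \left(-3 + \left(4 + 10^{2}\right)\right) = - 632 \left(-3 + \left(4 + 100\right)\right) = - 632 \left(-3 + 104\right) = \left(-632\right) 101 = -63832$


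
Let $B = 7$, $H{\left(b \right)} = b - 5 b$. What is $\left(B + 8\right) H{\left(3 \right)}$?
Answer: $-180$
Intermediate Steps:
$H{\left(b \right)} = - 4 b$
$\left(B + 8\right) H{\left(3 \right)} = \left(7 + 8\right) \left(\left(-4\right) 3\right) = 15 \left(-12\right) = -180$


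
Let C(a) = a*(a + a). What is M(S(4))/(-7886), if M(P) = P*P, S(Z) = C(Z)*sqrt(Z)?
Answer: -2048/3943 ≈ -0.51940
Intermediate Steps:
C(a) = 2*a**2 (C(a) = a*(2*a) = 2*a**2)
S(Z) = 2*Z**(5/2) (S(Z) = (2*Z**2)*sqrt(Z) = 2*Z**(5/2))
M(P) = P**2
M(S(4))/(-7886) = (2*4**(5/2))**2/(-7886) = (2*32)**2*(-1/7886) = 64**2*(-1/7886) = 4096*(-1/7886) = -2048/3943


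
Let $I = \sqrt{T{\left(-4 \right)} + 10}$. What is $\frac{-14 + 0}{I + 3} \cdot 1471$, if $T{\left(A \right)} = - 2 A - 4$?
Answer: $\frac{61782}{5} - \frac{20594 \sqrt{14}}{5} \approx -3054.7$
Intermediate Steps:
$T{\left(A \right)} = -4 - 2 A$
$I = \sqrt{14}$ ($I = \sqrt{\left(-4 - -8\right) + 10} = \sqrt{\left(-4 + 8\right) + 10} = \sqrt{4 + 10} = \sqrt{14} \approx 3.7417$)
$\frac{-14 + 0}{I + 3} \cdot 1471 = \frac{-14 + 0}{\sqrt{14} + 3} \cdot 1471 = - \frac{14}{3 + \sqrt{14}} \cdot 1471 = - \frac{20594}{3 + \sqrt{14}}$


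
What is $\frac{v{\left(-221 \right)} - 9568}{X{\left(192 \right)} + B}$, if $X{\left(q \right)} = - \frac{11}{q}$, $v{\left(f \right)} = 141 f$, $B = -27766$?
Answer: $\frac{7819968}{5331083} \approx 1.4669$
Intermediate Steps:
$\frac{v{\left(-221 \right)} - 9568}{X{\left(192 \right)} + B} = \frac{141 \left(-221\right) - 9568}{- \frac{11}{192} - 27766} = \frac{-31161 - 9568}{\left(-11\right) \frac{1}{192} - 27766} = - \frac{40729}{- \frac{11}{192} - 27766} = - \frac{40729}{- \frac{5331083}{192}} = \left(-40729\right) \left(- \frac{192}{5331083}\right) = \frac{7819968}{5331083}$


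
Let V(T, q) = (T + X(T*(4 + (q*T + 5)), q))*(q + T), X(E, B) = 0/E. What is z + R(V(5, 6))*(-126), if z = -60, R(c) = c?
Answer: -6990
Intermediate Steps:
X(E, B) = 0
V(T, q) = T*(T + q) (V(T, q) = (T + 0)*(q + T) = T*(T + q))
z + R(V(5, 6))*(-126) = -60 + (5*(5 + 6))*(-126) = -60 + (5*11)*(-126) = -60 + 55*(-126) = -60 - 6930 = -6990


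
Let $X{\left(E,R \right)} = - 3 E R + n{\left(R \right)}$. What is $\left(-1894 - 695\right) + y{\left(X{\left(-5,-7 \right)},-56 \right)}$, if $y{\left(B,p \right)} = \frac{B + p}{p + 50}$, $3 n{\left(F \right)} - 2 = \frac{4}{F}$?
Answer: $- \frac{322843}{126} \approx -2562.2$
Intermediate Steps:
$n{\left(F \right)} = \frac{2}{3} + \frac{4}{3 F}$ ($n{\left(F \right)} = \frac{2}{3} + \frac{4 \frac{1}{F}}{3} = \frac{2}{3} + \frac{4}{3 F}$)
$X{\left(E,R \right)} = - 3 E R + \frac{2 \left(2 + R\right)}{3 R}$
$y{\left(B,p \right)} = \frac{B + p}{50 + p}$
$\left(-1894 - 695\right) + y{\left(X{\left(-5,-7 \right)},-56 \right)} = \left(-1894 - 695\right) + \frac{\left(\frac{2}{3} + \frac{4}{3 \left(-7\right)} - \left(-15\right) \left(-7\right)\right) - 56}{50 - 56} = -2589 + \frac{\left(\frac{2}{3} + \frac{4}{3} \left(- \frac{1}{7}\right) - 105\right) - 56}{-6} = -2589 - \frac{\left(\frac{2}{3} - \frac{4}{21} - 105\right) - 56}{6} = -2589 - \frac{- \frac{2195}{21} - 56}{6} = -2589 - - \frac{3371}{126} = -2589 + \frac{3371}{126} = - \frac{322843}{126}$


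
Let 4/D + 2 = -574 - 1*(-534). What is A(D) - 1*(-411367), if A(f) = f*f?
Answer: 181412851/441 ≈ 4.1137e+5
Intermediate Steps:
D = -2/21 (D = 4/(-2 + (-574 - 1*(-534))) = 4/(-2 + (-574 + 534)) = 4/(-2 - 40) = 4/(-42) = 4*(-1/42) = -2/21 ≈ -0.095238)
A(f) = f²
A(D) - 1*(-411367) = (-2/21)² - 1*(-411367) = 4/441 + 411367 = 181412851/441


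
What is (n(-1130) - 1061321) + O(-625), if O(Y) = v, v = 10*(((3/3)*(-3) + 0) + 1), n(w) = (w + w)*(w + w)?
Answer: 4046259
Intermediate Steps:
n(w) = 4*w² (n(w) = (2*w)*(2*w) = 4*w²)
v = -20 (v = 10*(((3*(⅓))*(-3) + 0) + 1) = 10*((1*(-3) + 0) + 1) = 10*((-3 + 0) + 1) = 10*(-3 + 1) = 10*(-2) = -20)
O(Y) = -20
(n(-1130) - 1061321) + O(-625) = (4*(-1130)² - 1061321) - 20 = (4*1276900 - 1061321) - 20 = (5107600 - 1061321) - 20 = 4046279 - 20 = 4046259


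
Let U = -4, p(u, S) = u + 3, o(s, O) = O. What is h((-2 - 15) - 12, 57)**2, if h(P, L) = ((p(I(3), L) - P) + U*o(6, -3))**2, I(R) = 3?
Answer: 4879681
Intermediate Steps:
p(u, S) = 3 + u
h(P, L) = (18 - P)**2 (h(P, L) = (((3 + 3) - P) - 4*(-3))**2 = ((6 - P) + 12)**2 = (18 - P)**2)
h((-2 - 15) - 12, 57)**2 = ((-18 + ((-2 - 15) - 12))**2)**2 = ((-18 + (-17 - 12))**2)**2 = ((-18 - 29)**2)**2 = ((-47)**2)**2 = 2209**2 = 4879681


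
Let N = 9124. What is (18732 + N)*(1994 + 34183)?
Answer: 1007746512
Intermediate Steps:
(18732 + N)*(1994 + 34183) = (18732 + 9124)*(1994 + 34183) = 27856*36177 = 1007746512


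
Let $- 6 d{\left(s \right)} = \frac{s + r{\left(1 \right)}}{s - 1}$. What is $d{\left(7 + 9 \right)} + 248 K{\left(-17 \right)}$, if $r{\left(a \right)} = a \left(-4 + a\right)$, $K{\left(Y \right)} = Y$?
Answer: $- \frac{379453}{90} \approx -4216.1$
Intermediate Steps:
$d{\left(s \right)} = - \frac{-3 + s}{6 \left(-1 + s\right)}$ ($d{\left(s \right)} = - \frac{\left(s + 1 \left(-4 + 1\right)\right) \frac{1}{s - 1}}{6} = - \frac{\left(s + 1 \left(-3\right)\right) \frac{1}{-1 + s}}{6} = - \frac{\left(s - 3\right) \frac{1}{-1 + s}}{6} = - \frac{\left(-3 + s\right) \frac{1}{-1 + s}}{6} = - \frac{\frac{1}{-1 + s} \left(-3 + s\right)}{6} = - \frac{-3 + s}{6 \left(-1 + s\right)}$)
$d{\left(7 + 9 \right)} + 248 K{\left(-17 \right)} = \frac{3 - \left(7 + 9\right)}{6 \left(-1 + \left(7 + 9\right)\right)} + 248 \left(-17\right) = \frac{3 - 16}{6 \left(-1 + 16\right)} - 4216 = \frac{3 - 16}{6 \cdot 15} - 4216 = \frac{1}{6} \cdot \frac{1}{15} \left(-13\right) - 4216 = - \frac{13}{90} - 4216 = - \frac{379453}{90}$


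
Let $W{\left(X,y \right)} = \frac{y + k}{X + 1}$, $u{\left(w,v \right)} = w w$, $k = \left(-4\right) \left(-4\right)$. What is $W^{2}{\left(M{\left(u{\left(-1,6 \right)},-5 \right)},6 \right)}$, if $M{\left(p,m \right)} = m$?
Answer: $\frac{121}{4} \approx 30.25$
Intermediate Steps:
$k = 16$
$u{\left(w,v \right)} = w^{2}$
$W{\left(X,y \right)} = \frac{16 + y}{1 + X}$ ($W{\left(X,y \right)} = \frac{y + 16}{X + 1} = \frac{16 + y}{1 + X}$)
$W^{2}{\left(M{\left(u{\left(-1,6 \right)},-5 \right)},6 \right)} = \left(\frac{16 + 6}{1 - 5}\right)^{2} = \left(\frac{1}{-4} \cdot 22\right)^{2} = \left(\left(- \frac{1}{4}\right) 22\right)^{2} = \left(- \frac{11}{2}\right)^{2} = \frac{121}{4}$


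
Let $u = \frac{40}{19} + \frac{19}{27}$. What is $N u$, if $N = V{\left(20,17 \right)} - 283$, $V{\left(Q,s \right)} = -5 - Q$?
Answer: $- \frac{443828}{513} \approx -865.16$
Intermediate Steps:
$u = \frac{1441}{513}$ ($u = 40 \cdot \frac{1}{19} + 19 \cdot \frac{1}{27} = \frac{40}{19} + \frac{19}{27} = \frac{1441}{513} \approx 2.809$)
$N = -308$ ($N = \left(-5 - 20\right) - 283 = -25 - 283 = -308$)
$N u = \left(-308\right) \frac{1441}{513} = - \frac{443828}{513}$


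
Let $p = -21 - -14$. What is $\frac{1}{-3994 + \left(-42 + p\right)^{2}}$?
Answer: $- \frac{1}{1593} \approx -0.00062775$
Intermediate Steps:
$p = -7$ ($p = -21 + 14 = -7$)
$\frac{1}{-3994 + \left(-42 + p\right)^{2}} = \frac{1}{-3994 + \left(-42 - 7\right)^{2}} = \frac{1}{-3994 + \left(-49\right)^{2}} = \frac{1}{-3994 + 2401} = \frac{1}{-1593} = - \frac{1}{1593}$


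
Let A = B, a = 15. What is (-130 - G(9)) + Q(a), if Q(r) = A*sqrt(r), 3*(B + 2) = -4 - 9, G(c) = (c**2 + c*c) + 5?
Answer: -297 - 19*sqrt(15)/3 ≈ -321.53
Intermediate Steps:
G(c) = 5 + 2*c**2 (G(c) = (c**2 + c**2) + 5 = 2*c**2 + 5 = 5 + 2*c**2)
B = -19/3 (B = -2 + (-4 - 9)/3 = -2 + (1/3)*(-13) = -2 - 13/3 = -19/3 ≈ -6.3333)
A = -19/3 ≈ -6.3333
Q(r) = -19*sqrt(r)/3
(-130 - G(9)) + Q(a) = (-130 - (5 + 2*9**2)) - 19*sqrt(15)/3 = (-130 - (5 + 2*81)) - 19*sqrt(15)/3 = (-130 - (5 + 162)) - 19*sqrt(15)/3 = (-130 - 1*167) - 19*sqrt(15)/3 = (-130 - 167) - 19*sqrt(15)/3 = -297 - 19*sqrt(15)/3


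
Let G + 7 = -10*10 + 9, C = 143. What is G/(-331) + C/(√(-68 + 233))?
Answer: 98/331 + 13*√165/15 ≈ 11.429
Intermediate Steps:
G = -98 (G = -7 + (-10*10 + 9) = -7 + (-100 + 9) = -7 - 91 = -98)
G/(-331) + C/(√(-68 + 233)) = -98/(-331) + 143/(√(-68 + 233)) = -98*(-1/331) + 143/(√165) = 98/331 + 143*(√165/165) = 98/331 + 13*√165/15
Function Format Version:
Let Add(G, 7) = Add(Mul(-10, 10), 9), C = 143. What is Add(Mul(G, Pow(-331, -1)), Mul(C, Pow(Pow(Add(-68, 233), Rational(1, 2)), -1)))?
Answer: Add(Rational(98, 331), Mul(Rational(13, 15), Pow(165, Rational(1, 2)))) ≈ 11.429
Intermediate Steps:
G = -98 (G = Add(-7, Add(Mul(-10, 10), 9)) = Add(-7, Add(-100, 9)) = Add(-7, -91) = -98)
Add(Mul(G, Pow(-331, -1)), Mul(C, Pow(Pow(Add(-68, 233), Rational(1, 2)), -1))) = Add(Mul(-98, Pow(-331, -1)), Mul(143, Pow(Pow(Add(-68, 233), Rational(1, 2)), -1))) = Add(Mul(-98, Rational(-1, 331)), Mul(143, Pow(Pow(165, Rational(1, 2)), -1))) = Add(Rational(98, 331), Mul(143, Mul(Rational(1, 165), Pow(165, Rational(1, 2))))) = Add(Rational(98, 331), Mul(Rational(13, 15), Pow(165, Rational(1, 2))))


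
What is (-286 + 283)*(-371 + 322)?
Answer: 147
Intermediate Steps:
(-286 + 283)*(-371 + 322) = -3*(-49) = 147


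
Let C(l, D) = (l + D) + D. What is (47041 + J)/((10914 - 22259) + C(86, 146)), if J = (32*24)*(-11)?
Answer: -38593/10967 ≈ -3.5190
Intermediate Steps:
C(l, D) = l + 2*D (C(l, D) = (D + l) + D = l + 2*D)
J = -8448 (J = 768*(-11) = -8448)
(47041 + J)/((10914 - 22259) + C(86, 146)) = (47041 - 8448)/((10914 - 22259) + (86 + 2*146)) = 38593/(-11345 + (86 + 292)) = 38593/(-11345 + 378) = 38593/(-10967) = 38593*(-1/10967) = -38593/10967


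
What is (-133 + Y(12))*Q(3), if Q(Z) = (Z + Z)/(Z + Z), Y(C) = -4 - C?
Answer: -149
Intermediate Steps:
Q(Z) = 1 (Q(Z) = (2*Z)/((2*Z)) = (2*Z)*(1/(2*Z)) = 1)
(-133 + Y(12))*Q(3) = (-133 + (-4 - 1*12))*1 = (-133 + (-4 - 12))*1 = (-133 - 16)*1 = -149*1 = -149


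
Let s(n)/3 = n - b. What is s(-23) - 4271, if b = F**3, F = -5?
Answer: -3965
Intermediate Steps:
b = -125 (b = (-5)**3 = -125)
s(n) = 375 + 3*n (s(n) = 3*(n - 1*(-125)) = 3*(n + 125) = 3*(125 + n) = 375 + 3*n)
s(-23) - 4271 = (375 + 3*(-23)) - 4271 = (375 - 69) - 4271 = 306 - 4271 = -3965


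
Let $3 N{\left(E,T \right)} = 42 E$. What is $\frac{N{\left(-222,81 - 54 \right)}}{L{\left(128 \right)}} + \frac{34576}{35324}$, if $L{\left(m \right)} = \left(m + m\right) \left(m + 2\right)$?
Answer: $\frac{65056393}{73473920} \approx 0.88544$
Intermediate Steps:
$L{\left(m \right)} = 2 m \left(2 + m\right)$
$N{\left(E,T \right)} = 14 E$ ($N{\left(E,T \right)} = \frac{42 E}{3} = 14 E$)
$\frac{N{\left(-222,81 - 54 \right)}}{L{\left(128 \right)}} + \frac{34576}{35324} = \frac{14 \left(-222\right)}{2 \cdot 128 \left(2 + 128\right)} + \frac{34576}{35324} = - \frac{3108}{2 \cdot 128 \cdot 130} + 34576 \cdot \frac{1}{35324} = - \frac{3108}{33280} + \frac{8644}{8831} = \left(-3108\right) \frac{1}{33280} + \frac{8644}{8831} = - \frac{777}{8320} + \frac{8644}{8831} = \frac{65056393}{73473920}$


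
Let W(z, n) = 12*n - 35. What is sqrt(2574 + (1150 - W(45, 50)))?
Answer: 9*sqrt(39) ≈ 56.205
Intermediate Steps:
W(z, n) = -35 + 12*n
sqrt(2574 + (1150 - W(45, 50))) = sqrt(2574 + (1150 - (-35 + 12*50))) = sqrt(2574 + (1150 - (-35 + 600))) = sqrt(2574 + (1150 - 1*565)) = sqrt(2574 + (1150 - 565)) = sqrt(2574 + 585) = sqrt(3159) = 9*sqrt(39)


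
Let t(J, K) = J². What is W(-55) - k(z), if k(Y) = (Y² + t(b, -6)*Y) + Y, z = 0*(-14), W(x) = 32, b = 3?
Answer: 32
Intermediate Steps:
z = 0
k(Y) = Y² + 10*Y (k(Y) = (Y² + 3²*Y) + Y = (Y² + 9*Y) + Y = Y² + 10*Y)
W(-55) - k(z) = 32 - 0*(10 + 0) = 32 - 0*10 = 32 - 1*0 = 32 + 0 = 32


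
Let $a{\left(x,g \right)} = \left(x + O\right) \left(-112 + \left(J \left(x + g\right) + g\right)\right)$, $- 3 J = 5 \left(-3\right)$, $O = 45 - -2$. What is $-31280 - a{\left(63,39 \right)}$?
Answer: $-79350$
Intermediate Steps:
$O = 47$ ($O = 45 + 2 = 47$)
$J = 5$ ($J = - \frac{5 \left(-3\right)}{3} = \left(- \frac{1}{3}\right) \left(-15\right) = 5$)
$a{\left(x,g \right)} = \left(47 + x\right) \left(-112 + 5 x + 6 g\right)$ ($a{\left(x,g \right)} = \left(x + 47\right) \left(-112 + \left(5 \left(x + g\right) + g\right)\right) = \left(47 + x\right) \left(-112 + \left(5 \left(g + x\right) + g\right)\right) = \left(47 + x\right) \left(-112 + \left(\left(5 g + 5 x\right) + g\right)\right) = \left(47 + x\right) \left(-112 + \left(5 x + 6 g\right)\right) = \left(47 + x\right) \left(-112 + 5 x + 6 g\right)$)
$-31280 - a{\left(63,39 \right)} = -31280 - \left(-5264 + 5 \cdot 63^{2} + 123 \cdot 63 + 282 \cdot 39 + 6 \cdot 39 \cdot 63\right) = -31280 - \left(-5264 + 5 \cdot 3969 + 7749 + 10998 + 14742\right) = -31280 - \left(-5264 + 19845 + 7749 + 10998 + 14742\right) = -31280 - 48070 = -79350$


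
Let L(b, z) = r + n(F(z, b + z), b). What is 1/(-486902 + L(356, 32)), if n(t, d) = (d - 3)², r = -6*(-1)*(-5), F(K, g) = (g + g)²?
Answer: -1/362323 ≈ -2.7600e-6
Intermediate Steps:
F(K, g) = 4*g² (F(K, g) = (2*g)² = 4*g²)
r = -30 (r = 6*(-5) = -30)
n(t, d) = (-3 + d)²
L(b, z) = -30 + (-3 + b)²
1/(-486902 + L(356, 32)) = 1/(-486902 + (-30 + (-3 + 356)²)) = 1/(-486902 + (-30 + 353²)) = 1/(-486902 + (-30 + 124609)) = 1/(-486902 + 124579) = 1/(-362323) = -1/362323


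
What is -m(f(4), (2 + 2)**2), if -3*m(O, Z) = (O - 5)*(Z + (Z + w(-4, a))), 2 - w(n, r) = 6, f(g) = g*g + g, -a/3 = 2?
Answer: 140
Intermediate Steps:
a = -6 (a = -3*2 = -6)
f(g) = g + g**2 (f(g) = g**2 + g = g + g**2)
w(n, r) = -4 (w(n, r) = 2 - 1*6 = 2 - 6 = -4)
m(O, Z) = -(-5 + O)*(-4 + 2*Z)/3 (m(O, Z) = -(O - 5)*(Z + (Z - 4))/3 = -(-5 + O)*(Z + (-4 + Z))/3 = -(-5 + O)*(-4 + 2*Z)/3)
-m(f(4), (2 + 2)**2) = -(-20/3 + 4*(4*(1 + 4))/3 + 10*(2 + 2)**2/3 - 2*4*(1 + 4)*(2 + 2)**2/3) = -(-20/3 + 4*(4*5)/3 + (10/3)*4**2 - 2/3*4*5*4**2) = -(-20/3 + (4/3)*20 + (10/3)*16 - 2/3*20*16) = -(-20/3 + 80/3 + 160/3 - 640/3) = -1*(-140) = 140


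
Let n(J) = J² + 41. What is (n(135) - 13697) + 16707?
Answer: 21276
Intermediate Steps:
n(J) = 41 + J²
(n(135) - 13697) + 16707 = ((41 + 135²) - 13697) + 16707 = ((41 + 18225) - 13697) + 16707 = (18266 - 13697) + 16707 = 4569 + 16707 = 21276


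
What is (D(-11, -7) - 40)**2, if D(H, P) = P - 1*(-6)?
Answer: 1681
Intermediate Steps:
D(H, P) = 6 + P (D(H, P) = P + 6 = 6 + P)
(D(-11, -7) - 40)**2 = ((6 - 7) - 40)**2 = (-1 - 40)**2 = (-41)**2 = 1681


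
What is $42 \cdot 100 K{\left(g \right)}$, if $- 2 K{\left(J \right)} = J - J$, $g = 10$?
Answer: $0$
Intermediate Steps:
$K{\left(J \right)} = 0$ ($K{\left(J \right)} = - \frac{J - J}{2} = \left(- \frac{1}{2}\right) 0 = 0$)
$42 \cdot 100 K{\left(g \right)} = 42 \cdot 100 \cdot 0 = 4200 \cdot 0 = 0$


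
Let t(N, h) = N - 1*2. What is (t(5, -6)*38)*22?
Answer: 2508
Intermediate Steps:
t(N, h) = -2 + N (t(N, h) = N - 2 = -2 + N)
(t(5, -6)*38)*22 = ((-2 + 5)*38)*22 = (3*38)*22 = 114*22 = 2508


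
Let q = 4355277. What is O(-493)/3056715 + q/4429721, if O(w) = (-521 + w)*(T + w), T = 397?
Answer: 1527116366231/1504488291835 ≈ 1.0150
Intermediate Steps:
O(w) = (-521 + w)*(397 + w)
O(-493)/3056715 + q/4429721 = (-206837 + (-493)**2 - 124*(-493))/3056715 + 4355277/4429721 = (-206837 + 243049 + 61132)*(1/3056715) + 4355277*(1/4429721) = 97344*(1/3056715) + 4355277/4429721 = 10816/339635 + 4355277/4429721 = 1527116366231/1504488291835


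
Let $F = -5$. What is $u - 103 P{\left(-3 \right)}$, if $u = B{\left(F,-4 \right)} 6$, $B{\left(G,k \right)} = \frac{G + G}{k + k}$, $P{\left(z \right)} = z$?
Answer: $\frac{633}{2} \approx 316.5$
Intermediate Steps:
$B{\left(G,k \right)} = \frac{G}{k}$ ($B{\left(G,k \right)} = \frac{2 G}{2 k} = 2 G \frac{1}{2 k} = \frac{G}{k}$)
$u = \frac{15}{2}$ ($u = - \frac{5}{-4} \cdot 6 = \left(-5\right) \left(- \frac{1}{4}\right) 6 = \frac{5}{4} \cdot 6 = \frac{15}{2} \approx 7.5$)
$u - 103 P{\left(-3 \right)} = \frac{15}{2} - -309 = \frac{15}{2} + 309 = \frac{633}{2}$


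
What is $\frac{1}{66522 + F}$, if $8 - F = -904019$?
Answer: $\frac{1}{970549} \approx 1.0303 \cdot 10^{-6}$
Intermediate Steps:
$F = 904027$ ($F = 8 - -904019 = 8 + 904019 = 904027$)
$\frac{1}{66522 + F} = \frac{1}{66522 + 904027} = \frac{1}{970549}$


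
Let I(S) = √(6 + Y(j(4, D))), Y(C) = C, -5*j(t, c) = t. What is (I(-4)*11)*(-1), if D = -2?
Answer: -11*√130/5 ≈ -25.084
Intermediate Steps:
j(t, c) = -t/5
I(S) = √130/5 (I(S) = √(6 - ⅕*4) = √(6 - ⅘) = √(26/5) = √130/5)
(I(-4)*11)*(-1) = ((√130/5)*11)*(-1) = (11*√130/5)*(-1) = -11*√130/5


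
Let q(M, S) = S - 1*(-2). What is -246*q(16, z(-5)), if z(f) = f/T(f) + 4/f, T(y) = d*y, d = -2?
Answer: -861/5 ≈ -172.20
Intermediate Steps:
T(y) = -2*y
z(f) = -½ + 4/f (z(f) = f/((-2*f)) + 4/f = f*(-1/(2*f)) + 4/f = -½ + 4/f)
q(M, S) = 2 + S (q(M, S) = S + 2 = 2 + S)
-246*q(16, z(-5)) = -246*(2 + (½)*(8 - 1*(-5))/(-5)) = -246*(2 + (½)*(-⅕)*(8 + 5)) = -246*(2 + (½)*(-⅕)*13) = -246*(2 - 13/10) = -246*7/10 = -861/5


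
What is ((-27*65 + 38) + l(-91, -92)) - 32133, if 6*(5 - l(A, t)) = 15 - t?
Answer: -203177/6 ≈ -33863.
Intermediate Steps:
l(A, t) = 5/2 + t/6 (l(A, t) = 5 - (15 - t)/6 = 5 + (-5/2 + t/6) = 5/2 + t/6)
((-27*65 + 38) + l(-91, -92)) - 32133 = ((-27*65 + 38) + (5/2 + (⅙)*(-92))) - 32133 = ((-1755 + 38) + (5/2 - 46/3)) - 32133 = (-1717 - 77/6) - 32133 = -10379/6 - 32133 = -203177/6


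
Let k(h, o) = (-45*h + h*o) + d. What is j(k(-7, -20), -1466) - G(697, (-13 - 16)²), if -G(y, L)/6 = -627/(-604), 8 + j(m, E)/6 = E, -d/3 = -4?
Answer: -2669007/302 ≈ -8837.8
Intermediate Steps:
d = 12 (d = -3*(-4) = 12)
k(h, o) = 12 - 45*h + h*o (k(h, o) = (-45*h + h*o) + 12 = 12 - 45*h + h*o)
j(m, E) = -48 + 6*E
G(y, L) = -1881/302 (G(y, L) = -(-3762)/(-604) = -(-3762)*(-1)/604 = -6*627/604 = -1881/302)
j(k(-7, -20), -1466) - G(697, (-13 - 16)²) = (-48 + 6*(-1466)) - 1*(-1881/302) = (-48 - 8796) + 1881/302 = -8844 + 1881/302 = -2669007/302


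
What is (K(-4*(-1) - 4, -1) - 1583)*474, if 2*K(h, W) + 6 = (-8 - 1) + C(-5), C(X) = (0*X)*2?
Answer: -753897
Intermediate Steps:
C(X) = 0 (C(X) = 0*2 = 0)
K(h, W) = -15/2 (K(h, W) = -3 + ((-8 - 1) + 0)/2 = -3 + (-9 + 0)/2 = -3 + (½)*(-9) = -3 - 9/2 = -15/2)
(K(-4*(-1) - 4, -1) - 1583)*474 = (-15/2 - 1583)*474 = -3181/2*474 = -753897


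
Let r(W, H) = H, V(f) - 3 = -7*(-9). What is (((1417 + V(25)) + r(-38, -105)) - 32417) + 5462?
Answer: -25577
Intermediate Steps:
V(f) = 66 (V(f) = 3 - 7*(-9) = 3 + 63 = 66)
(((1417 + V(25)) + r(-38, -105)) - 32417) + 5462 = (((1417 + 66) - 105) - 32417) + 5462 = ((1483 - 105) - 32417) + 5462 = (1378 - 32417) + 5462 = -31039 + 5462 = -25577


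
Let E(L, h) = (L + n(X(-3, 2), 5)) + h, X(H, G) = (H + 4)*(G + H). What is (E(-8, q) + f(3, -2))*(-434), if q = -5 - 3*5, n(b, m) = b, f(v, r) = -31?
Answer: 26040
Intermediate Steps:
X(H, G) = (4 + H)*(G + H)
q = -20 (q = -5 - 15 = -20)
E(L, h) = -1 + L + h (E(L, h) = (L + ((-3)² + 4*2 + 4*(-3) + 2*(-3))) + h = (L + (9 + 8 - 12 - 6)) + h = (L - 1) + h = (-1 + L) + h = -1 + L + h)
(E(-8, q) + f(3, -2))*(-434) = ((-1 - 8 - 20) - 31)*(-434) = (-29 - 31)*(-434) = -60*(-434) = 26040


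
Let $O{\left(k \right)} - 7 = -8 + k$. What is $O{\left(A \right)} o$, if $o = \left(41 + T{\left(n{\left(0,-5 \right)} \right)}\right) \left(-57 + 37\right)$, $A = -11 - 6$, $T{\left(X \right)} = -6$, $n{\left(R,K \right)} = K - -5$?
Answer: $12600$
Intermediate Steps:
$n{\left(R,K \right)} = 5 + K$ ($n{\left(R,K \right)} = K + 5 = 5 + K$)
$A = -17$ ($A = -11 - 6 = -17$)
$o = -700$ ($o = \left(41 - 6\right) \left(-57 + 37\right) = 35 \left(-20\right) = -700$)
$O{\left(k \right)} = -1 + k$ ($O{\left(k \right)} = 7 + \left(-8 + k\right) = -1 + k$)
$O{\left(A \right)} o = \left(-1 - 17\right) \left(-700\right) = \left(-18\right) \left(-700\right) = 12600$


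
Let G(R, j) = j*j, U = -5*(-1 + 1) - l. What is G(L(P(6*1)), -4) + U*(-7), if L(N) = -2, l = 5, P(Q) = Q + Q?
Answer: 51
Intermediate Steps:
P(Q) = 2*Q
U = -5 (U = -5*(-1 + 1) - 1*5 = -5*0 - 5 = 0 - 5 = -5)
G(R, j) = j**2
G(L(P(6*1)), -4) + U*(-7) = (-4)**2 - 5*(-7) = 16 + 35 = 51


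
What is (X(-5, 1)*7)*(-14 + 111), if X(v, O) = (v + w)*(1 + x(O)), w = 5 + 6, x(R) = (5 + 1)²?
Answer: 150738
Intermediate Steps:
x(R) = 36 (x(R) = 6² = 36)
w = 11
X(v, O) = 407 + 37*v (X(v, O) = (v + 11)*(1 + 36) = (11 + v)*37 = 407 + 37*v)
(X(-5, 1)*7)*(-14 + 111) = ((407 + 37*(-5))*7)*(-14 + 111) = ((407 - 185)*7)*97 = (222*7)*97 = 1554*97 = 150738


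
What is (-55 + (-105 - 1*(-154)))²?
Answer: 36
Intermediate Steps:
(-55 + (-105 - 1*(-154)))² = (-55 + (-105 + 154))² = (-55 + 49)² = (-6)² = 36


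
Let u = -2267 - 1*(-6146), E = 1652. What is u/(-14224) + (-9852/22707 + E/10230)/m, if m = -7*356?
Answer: -4453470380719/16337087640720 ≈ -0.27260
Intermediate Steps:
u = 3879 (u = -2267 + 6146 = 3879)
m = -2492
u/(-14224) + (-9852/22707 + E/10230)/m = 3879/(-14224) + (-9852/22707 + 1652/10230)/(-2492) = 3879*(-1/14224) + (-9852*1/22707 + 1652*(1/10230))*(-1/2492) = -3879/14224 + (-3284/7569 + 826/5115)*(-1/2492) = -3879/14224 - 3515222/12905145*(-1/2492) = -3879/14224 + 1757611/16079810670 = -4453470380719/16337087640720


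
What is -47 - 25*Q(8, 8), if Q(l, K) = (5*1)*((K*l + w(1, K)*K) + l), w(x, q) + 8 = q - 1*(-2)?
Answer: -11047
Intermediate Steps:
w(x, q) = -6 + q (w(x, q) = -8 + (q - 1*(-2)) = -8 + (q + 2) = -8 + (2 + q) = -6 + q)
Q(l, K) = 5*l + 5*K*l + 5*K*(-6 + K) (Q(l, K) = (5*1)*((K*l + (-6 + K)*K) + l) = 5*((K*l + K*(-6 + K)) + l) = 5*(l + K*l + K*(-6 + K)) = 5*l + 5*K*l + 5*K*(-6 + K))
-47 - 25*Q(8, 8) = -47 - 25*(5*8 + 5*8*8 + 5*8*(-6 + 8)) = -47 - 25*(40 + 320 + 5*8*2) = -47 - 25*(40 + 320 + 80) = -47 - 25*440 = -47 - 11000 = -11047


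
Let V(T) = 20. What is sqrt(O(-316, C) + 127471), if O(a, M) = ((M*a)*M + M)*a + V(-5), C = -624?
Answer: 3*sqrt(4320206059) ≈ 1.9718e+5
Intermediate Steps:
O(a, M) = 20 + a*(M + a*M**2) (O(a, M) = ((M*a)*M + M)*a + 20 = (a*M**2 + M)*a + 20 = (M + a*M**2)*a + 20 = a*(M + a*M**2) + 20 = 20 + a*(M + a*M**2))
sqrt(O(-316, C) + 127471) = sqrt((20 - 624*(-316) + (-624)**2*(-316)**2) + 127471) = sqrt((20 + 197184 + 389376*99856) + 127471) = sqrt((20 + 197184 + 38881529856) + 127471) = sqrt(38881727060 + 127471) = sqrt(38881854531) = 3*sqrt(4320206059)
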